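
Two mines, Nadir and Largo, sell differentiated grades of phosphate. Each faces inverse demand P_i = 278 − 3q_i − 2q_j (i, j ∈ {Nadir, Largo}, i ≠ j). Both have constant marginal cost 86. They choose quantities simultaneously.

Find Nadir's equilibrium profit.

Mine Nadir's profit: π = q_{Nadir}(278 − 3q_{Nadir} − 2q_{Largo}) − 86q_{Nadir}.
∂π/∂q_{Nadir} = 192 − 6q_{Nadir} − 2q_{Largo} = 0 ⇒ q_{Nadir} = 32 − (1/3)q_{Largo}.
Setting q_{Nadir} = q_{Largo} in the reaction function: q_{Nadir} = 32 − (1/3)q_{Nadir}, so q_{Nadir} = 32 / (4/3) = 24.
P_{Nadir} = 278 − 3·24 − 2·24 = 158.
Profit = (158 − 86)·24 = 1728.

1728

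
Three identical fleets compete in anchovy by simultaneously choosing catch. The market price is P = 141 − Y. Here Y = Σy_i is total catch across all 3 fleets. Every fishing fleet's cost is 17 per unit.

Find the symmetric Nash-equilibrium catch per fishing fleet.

31

A representative fishing fleet's profit is π_i = y_i(141 − Y) − 17y_i, with Y = y_i + Σ_{j≠i} y_j.
First-order condition: 124 − 2y_i − Σ_{j≠i} y_j = 0.
With identical fishing fleets, set every y_j = y: then 124 − 2y − 2y = 0, i.e. y = 124/4 = 31.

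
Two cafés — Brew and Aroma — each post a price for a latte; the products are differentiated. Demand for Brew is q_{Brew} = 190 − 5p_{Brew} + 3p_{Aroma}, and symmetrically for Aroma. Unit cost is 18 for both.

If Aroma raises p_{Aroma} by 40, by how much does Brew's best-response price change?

12

Brew's profit: π = (p_{Brew} − 18)(190 − 5p_{Brew} + 3p_{Aroma}).
∂π/∂p_{Brew} = 280 − 10p_{Brew} + 3p_{Aroma} = 0 ⇒ p_{Brew} = 28 + 0.3p_{Aroma}.
The reaction-function slope is 0.3, so a 40-unit rise in p_{Aroma} moves p_{Brew} by 0.3 × 40 = 12. Brew's best response rises — the actions are strategic complements.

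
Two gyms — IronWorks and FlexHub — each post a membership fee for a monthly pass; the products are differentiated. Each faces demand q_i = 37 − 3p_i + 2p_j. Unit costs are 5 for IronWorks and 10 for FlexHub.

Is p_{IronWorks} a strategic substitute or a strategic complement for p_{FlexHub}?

strategic complements

IronWorks's profit: π = (p_{IronWorks} − 5)(37 − 3p_{IronWorks} + 2p_{FlexHub}).
∂π/∂p_{IronWorks} = 52 − 6p_{IronWorks} + 2p_{FlexHub} = 0 ⇒ p_{IronWorks} = 26/3 + (1/3)p_{FlexHub}.
The best-response slope dp_{IronWorks}/dp_{FlexHub} = 1/3 > 0: the reaction function is upward-sloping, so the choices are strategic complements.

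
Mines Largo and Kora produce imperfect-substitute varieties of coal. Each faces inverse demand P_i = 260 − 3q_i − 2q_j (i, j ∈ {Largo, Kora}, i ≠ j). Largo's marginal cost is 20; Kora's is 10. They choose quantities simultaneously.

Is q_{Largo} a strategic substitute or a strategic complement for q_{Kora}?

Mine Largo's profit: π = q_{Largo}(260 − 3q_{Largo} − 2q_{Kora}) − 20q_{Largo}.
∂π/∂q_{Largo} = 240 − 6q_{Largo} − 2q_{Kora} = 0 ⇒ q_{Largo} = 40 − (1/3)q_{Kora}.
The best-response slope dq_{Largo}/dq_{Kora} = −1/3 < 0: the reaction function is downward-sloping, so the choices are strategic substitutes.

strategic substitutes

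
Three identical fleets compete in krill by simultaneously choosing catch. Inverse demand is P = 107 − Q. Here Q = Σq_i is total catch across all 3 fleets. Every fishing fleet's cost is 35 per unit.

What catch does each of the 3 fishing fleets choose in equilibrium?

A representative fishing fleet's profit is π_i = q_i(107 − Q) − 35q_i, with Q = q_i + Σ_{j≠i} q_j.
First-order condition: 72 − 2q_i − Σ_{j≠i} q_j = 0.
Imposing symmetry (q_j = q for all j) turns Σ_{j≠i} q_j into 2q, so 72 = 4q and q = 18.

18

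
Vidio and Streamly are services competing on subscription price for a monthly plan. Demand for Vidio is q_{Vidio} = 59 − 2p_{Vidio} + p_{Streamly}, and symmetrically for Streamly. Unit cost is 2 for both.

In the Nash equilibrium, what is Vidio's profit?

722

Vidio's profit: π = (p_{Vidio} − 2)(59 − 2p_{Vidio} + p_{Streamly}).
∂π/∂p_{Vidio} = 63 − 4p_{Vidio} + p_{Streamly} = 0 ⇒ p_{Vidio} = 15.75 + 0.25p_{Streamly}.
The game is symmetric, so in equilibrium p_{Streamly} = p_{Vidio}: the reaction function gives 0.75p_{Vidio} = 15.75, hence p_{Vidio} = 21.
q_{Vidio} = 59 − 2·21 + 21 = 38.
Profit = (21 − 2)·38 = 722.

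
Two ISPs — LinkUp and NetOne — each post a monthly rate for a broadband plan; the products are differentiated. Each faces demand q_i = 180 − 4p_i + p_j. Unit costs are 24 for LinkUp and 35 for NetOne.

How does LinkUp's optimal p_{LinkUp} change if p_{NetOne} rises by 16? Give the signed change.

2

LinkUp's profit: π = (p_{LinkUp} − 24)(180 − 4p_{LinkUp} + p_{NetOne}).
∂π/∂p_{LinkUp} = 276 − 8p_{LinkUp} + p_{NetOne} = 0 ⇒ p_{LinkUp} = 34.5 + 0.125p_{NetOne}.
The reaction-function slope is 0.125, so a 16-unit rise in p_{NetOne} moves p_{LinkUp} by 0.125 × 16 = 2. LinkUp's best response rises — the actions are strategic complements.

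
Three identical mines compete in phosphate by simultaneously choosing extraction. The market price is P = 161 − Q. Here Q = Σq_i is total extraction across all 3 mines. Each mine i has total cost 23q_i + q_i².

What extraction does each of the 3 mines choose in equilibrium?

A representative mine's profit is π_i = q_i(161 − Q) − 23q_i − q_i², with Q = q_i + Σ_{j≠i} q_j.
First-order condition: 138 − 4q_i − Σ_{j≠i} q_j = 0.
In a symmetric equilibrium every mine chooses the same q, so Σ_{j≠i} q_j = 2q. The condition becomes 138 − 6q = 0, giving q = 138/6 = 23.

23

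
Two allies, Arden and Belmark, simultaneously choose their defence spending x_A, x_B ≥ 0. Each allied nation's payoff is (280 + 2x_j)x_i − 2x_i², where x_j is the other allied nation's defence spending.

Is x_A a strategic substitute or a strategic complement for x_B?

strategic complements

Arden's payoff is (280 + 2x_B)x_A − 2x_A².
∂π/∂x_A = 280 + 2x_B − 4x_A = 0, so x_A = 70 + 0.5x_B.
The best-response slope dx_A/dx_B = 0.5 > 0: the reaction function is upward-sloping, so the choices are strategic complements.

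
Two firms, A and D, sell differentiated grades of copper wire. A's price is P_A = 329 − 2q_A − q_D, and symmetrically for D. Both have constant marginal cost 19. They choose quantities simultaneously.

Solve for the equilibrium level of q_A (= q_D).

62

Firm A's profit: π = q_A(329 − 2q_A − q_D) − 19q_A.
∂π/∂q_A = 310 − 4q_A − q_D = 0 ⇒ q_A = 77.5 − 0.25q_D.
By symmetry q_D = q_A; substituting into the reaction function, 1.25q_A = 77.5 and q_A = 62.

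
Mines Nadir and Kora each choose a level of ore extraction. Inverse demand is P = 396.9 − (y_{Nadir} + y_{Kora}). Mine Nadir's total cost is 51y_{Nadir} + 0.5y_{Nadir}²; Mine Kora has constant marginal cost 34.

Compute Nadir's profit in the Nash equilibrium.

Mine Nadir's profit: π = y_{Nadir}(396.9 − (y_{Nadir} + y_{Kora})) − 51y_{Nadir} − 0.5y_{Nadir}².
∂π/∂y_{Nadir} = 345.9 − 3y_{Nadir} − y_{Kora} = 0, so y_{Nadir} = 115.3 − (1/3)y_{Kora}.
For Kora: ∂π/∂y_{Kora} = 362.9 − 2y_{Kora} − y_{Nadir} = 0 ⇒ y_{Kora} = 181.45 − 0.5y_{Nadir}.
Substituting the second reaction function into the first: y_{Nadir} = 115.3 − (1/3)(181.45 − 0.5y_{Nadir}), which gives (5/6)y_{Nadir} = 3289/60 ⇒ y_{Nadir} = 65.78.
Then y_{Kora} = 181.45 − 0.5·65.78 = 148.56.
Price P = 396.9 − 214.34 = 182.56.
Nadir's profit: (182.56 − 51)·65.78 − 0.5(65.78)² = 6490.5126.

6490.5126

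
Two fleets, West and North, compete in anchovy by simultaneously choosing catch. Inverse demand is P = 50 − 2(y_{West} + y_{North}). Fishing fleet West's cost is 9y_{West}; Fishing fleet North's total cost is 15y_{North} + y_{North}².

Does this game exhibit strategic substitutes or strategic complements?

strategic substitutes

Fishing fleet West's profit: π = y_{West}(50 − 2(y_{West} + y_{North})) − 9y_{West}.
∂π/∂y_{West} = 41 − 4y_{West} − 2y_{North} = 0, so y_{West} = 10.25 − 0.5y_{North}.
The best-response slope dy_{West}/dy_{North} = −0.5 < 0: the reaction function is downward-sloping, so the choices are strategic substitutes.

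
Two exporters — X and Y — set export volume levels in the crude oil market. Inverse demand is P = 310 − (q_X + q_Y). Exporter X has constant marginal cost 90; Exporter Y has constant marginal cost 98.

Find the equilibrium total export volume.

Exporter X's profit: π = q_X(310 − (q_X + q_Y)) − 90q_X.
∂π/∂q_X = 220 − 2q_X − q_Y = 0, so q_X = 110 − 0.5q_Y.
By the same steps for Y: q_Y = 106 − 0.5q_X.
Plugging q_Y into X's best response: q_X = 110 − 0.5(106 − 0.5q_X) ⇒ 0.75q_X = 57, so q_X = 76.
Then q_Y = 106 − 0.5·76 = 68.
Total export volume: 76 + 68 = 144.

144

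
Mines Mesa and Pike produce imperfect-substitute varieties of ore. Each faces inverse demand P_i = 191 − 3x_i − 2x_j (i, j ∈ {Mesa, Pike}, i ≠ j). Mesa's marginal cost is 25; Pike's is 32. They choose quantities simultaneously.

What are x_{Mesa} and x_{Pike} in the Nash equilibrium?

21.1875, 19.4375

Mine Mesa's profit: π = x_{Mesa}(191 − 3x_{Mesa} − 2x_{Pike}) − 25x_{Mesa}.
∂π/∂x_{Mesa} = 166 − 6x_{Mesa} − 2x_{Pike} = 0 ⇒ x_{Mesa} = 83/3 − (1/3)x_{Pike}.
Similarly x_{Pike} = 26.5 − (1/3)x_{Mesa}.
Solving the two reaction functions simultaneously: (1 − (−1/3)(−1/3))x_{Mesa} = 83/3 − (1/3)·26.5, so (8/9)x_{Mesa} = 113/6 and x_{Mesa} = 21.1875.
Then x_{Pike} = 26.5 − (1/3)·21.1875 = 19.4375.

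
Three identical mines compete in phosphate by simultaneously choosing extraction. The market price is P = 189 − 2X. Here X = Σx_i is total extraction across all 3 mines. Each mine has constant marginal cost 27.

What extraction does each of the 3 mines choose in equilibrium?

A representative mine's profit is π_i = x_i(189 − 2X) − 27x_i, with X = x_i + Σ_{j≠i} x_j.
First-order condition: 162 − 4x_i − 2Σ_{j≠i} x_j = 0.
In a symmetric equilibrium every mine chooses the same x, so Σ_{j≠i} x_j = 2x. The condition becomes 162 − 8x = 0, giving x = 162/8 = 20.25.

20.25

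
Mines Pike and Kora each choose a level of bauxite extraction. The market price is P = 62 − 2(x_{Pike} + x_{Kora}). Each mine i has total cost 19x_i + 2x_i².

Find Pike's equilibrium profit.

Mine Pike's profit: π = x_{Pike}(62 − 2(x_{Pike} + x_{Kora})) − 19x_{Pike} − 2x_{Pike}².
∂π/∂x_{Pike} = 43 − 8x_{Pike} − 2x_{Kora} = 0, so x_{Pike} = 5.375 − 0.25x_{Kora}.
The game is symmetric, so in equilibrium x_{Kora} = x_{Pike}: the reaction function gives 1.25x_{Pike} = 5.375, hence x_{Pike} = 4.3.
Price P = 62 − 2·8.6 = 44.8.
Pike's profit: (44.8 − 19)·4.3 − 2(4.3)² = 73.96.

73.96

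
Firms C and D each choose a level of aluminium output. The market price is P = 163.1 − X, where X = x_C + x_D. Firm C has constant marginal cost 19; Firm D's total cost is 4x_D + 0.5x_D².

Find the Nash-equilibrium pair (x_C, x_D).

Firm C's profit: π = x_C(163.1 − (x_C + x_D)) − 19x_C.
∂π/∂x_C = 144.1 − 2x_C − x_D = 0, so x_C = 72.05 − 0.5x_D.
For D: ∂π/∂x_D = 159.1 − 3x_D − x_C = 0 ⇒ x_D = 1591/30 − (1/3)x_C.
Solving the two reaction functions simultaneously: (1 − (−0.5)(−1/3))x_C = 72.05 − 0.5·(1591/30), so (5/6)x_C = 683/15 and x_C = 54.64.
Then x_D = 1591/30 − (1/3)·54.64 = 34.82.

54.64, 34.82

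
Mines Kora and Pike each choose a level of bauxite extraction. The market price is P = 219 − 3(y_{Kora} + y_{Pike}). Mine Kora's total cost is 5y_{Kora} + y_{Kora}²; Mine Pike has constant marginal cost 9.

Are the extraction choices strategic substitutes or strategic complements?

strategic substitutes

Mine Kora's profit: π = y_{Kora}(219 − 3(y_{Kora} + y_{Pike})) − 5y_{Kora} − y_{Kora}².
∂π/∂y_{Kora} = 214 − 8y_{Kora} − 3y_{Pike} = 0, so y_{Kora} = 26.75 − 0.375y_{Pike}.
The best-response slope dy_{Kora}/dy_{Pike} = −0.375 < 0: the reaction function is downward-sloping, so the choices are strategic substitutes.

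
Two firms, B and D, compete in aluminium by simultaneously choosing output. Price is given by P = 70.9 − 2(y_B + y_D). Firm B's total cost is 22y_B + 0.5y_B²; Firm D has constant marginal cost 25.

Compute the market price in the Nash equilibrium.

Firm B's profit: π = y_B(70.9 − 2(y_B + y_D)) − 22y_B − 0.5y_B².
∂π/∂y_B = 48.9 − 5y_B − 2y_D = 0, so y_B = 9.78 − 0.4y_D.
For D: ∂π/∂y_D = 45.9 − 4y_D − 2y_B = 0 ⇒ y_D = 11.475 − 0.5y_B.
Plugging y_D into B's best response: y_B = 9.78 − 0.4(11.475 − 0.5y_B) ⇒ 0.8y_B = 5.19, so y_B = 6.4875.
Then y_D = 11.475 − 0.5·6.4875 = 1317/160.
Equilibrium price: P = 70.9 − 2·(471/32) = 41.4625.

41.4625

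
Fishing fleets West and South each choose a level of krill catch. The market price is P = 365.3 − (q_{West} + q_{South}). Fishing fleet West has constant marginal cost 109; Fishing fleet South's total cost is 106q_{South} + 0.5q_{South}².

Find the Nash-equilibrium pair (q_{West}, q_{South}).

Fishing fleet West's profit: π = q_{West}(365.3 − (q_{West} + q_{South})) − 109q_{West}.
∂π/∂q_{West} = 256.3 − 2q_{West} − q_{South} = 0, so q_{West} = 128.15 − 0.5q_{South}.
For South: ∂π/∂q_{South} = 259.3 − 3q_{South} − q_{West} = 0 ⇒ q_{South} = 2593/30 − (1/3)q_{West}.
Solving the two reaction functions simultaneously: (1 − (−0.5)(−1/3))q_{West} = 128.15 − 0.5·(2593/30), so (5/6)q_{West} = 1274/15 and q_{West} = 101.92.
Then q_{South} = 2593/30 − (1/3)·101.92 = 52.46.

101.92, 52.46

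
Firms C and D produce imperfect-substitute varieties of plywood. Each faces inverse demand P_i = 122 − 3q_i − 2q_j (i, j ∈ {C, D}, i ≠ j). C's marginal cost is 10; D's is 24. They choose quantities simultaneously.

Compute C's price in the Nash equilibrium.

54.625

Firm C's profit: π = q_C(122 − 3q_C − 2q_D) − 10q_C.
∂π/∂q_C = 112 − 6q_C − 2q_D = 0 ⇒ q_C = 56/3 − (1/3)q_D.
Similarly q_D = 49/3 − (1/3)q_C.
Solving the two reaction functions simultaneously: (1 − (−1/3)(−1/3))q_C = 56/3 − (1/3)·(49/3), so (8/9)q_C = 119/9 and q_C = 14.875.
Then q_D = 49/3 − (1/3)·14.875 = 11.375.
P_C = 122 − 3·14.875 − 2·11.375 = 54.625.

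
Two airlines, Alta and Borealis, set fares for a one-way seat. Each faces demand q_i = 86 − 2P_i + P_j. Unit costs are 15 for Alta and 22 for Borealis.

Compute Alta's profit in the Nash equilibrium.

1210.32

Alta's profit: π = (P_{Alta} − 15)(86 − 2P_{Alta} + P_{Borealis}).
∂π/∂P_{Alta} = 116 − 4P_{Alta} + P_{Borealis} = 0 ⇒ P_{Alta} = 29 + 0.25P_{Borealis}.
Similarly P_{Borealis} = 32.5 + 0.25P_{Alta}.
Substituting the second reaction function into the first: P_{Alta} = 29 + 0.25(32.5 + 0.25P_{Alta}), which gives 0.9375P_{Alta} = 37.125 ⇒ P_{Alta} = 39.6.
Then P_{Borealis} = 32.5 + 0.25·39.6 = 42.4.
q_{Alta} = 86 − 2·39.6 + 42.4 = 49.2.
Profit = (39.6 − 15)·49.2 = 1210.32.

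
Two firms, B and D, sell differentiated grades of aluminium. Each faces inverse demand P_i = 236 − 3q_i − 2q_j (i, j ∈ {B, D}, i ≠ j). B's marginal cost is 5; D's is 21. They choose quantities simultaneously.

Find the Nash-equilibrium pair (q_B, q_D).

Firm B's profit: π = q_B(236 − 3q_B − 2q_D) − 5q_B.
∂π/∂q_B = 231 − 6q_B − 2q_D = 0 ⇒ q_B = 38.5 − (1/3)q_D.
Similarly q_D = 215/6 − (1/3)q_B.
Substituting the second reaction function into the first: q_B = 38.5 − (1/3)(215/6 − (1/3)q_B), which gives (8/9)q_B = 239/9 ⇒ q_B = 29.875.
Then q_D = 215/6 − (1/3)·29.875 = 25.875.

29.875, 25.875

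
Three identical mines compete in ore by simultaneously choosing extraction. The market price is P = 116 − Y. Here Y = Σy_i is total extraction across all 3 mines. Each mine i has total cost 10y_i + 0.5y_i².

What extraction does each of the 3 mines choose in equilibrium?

21.2

A representative mine's profit is π_i = y_i(116 − Y) − 10y_i − 0.5y_i², with Y = y_i + Σ_{j≠i} y_j.
First-order condition: 106 − 3y_i − Σ_{j≠i} y_j = 0.
Imposing symmetry (y_j = y for all j) turns Σ_{j≠i} y_j into 2y, so 106 = 5y and y = 21.2.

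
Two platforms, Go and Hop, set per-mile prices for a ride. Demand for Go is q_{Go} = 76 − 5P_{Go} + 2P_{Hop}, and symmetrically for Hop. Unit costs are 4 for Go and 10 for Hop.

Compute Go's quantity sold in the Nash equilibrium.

43.125

Go's profit: π = (P_{Go} − 4)(76 − 5P_{Go} + 2P_{Hop}).
∂π/∂P_{Go} = 96 − 10P_{Go} + 2P_{Hop} = 0 ⇒ P_{Go} = 9.6 + 0.2P_{Hop}.
Similarly P_{Hop} = 12.6 + 0.2P_{Go}.
Substituting the second reaction function into the first: P_{Go} = 9.6 + 0.2(12.6 + 0.2P_{Go}), which gives 0.96P_{Go} = 12.12 ⇒ P_{Go} = 12.625.
Then P_{Hop} = 12.6 + 0.2·12.625 = 15.125.
q_{Go} = 76 − 5·12.625 + 2·15.125 = 43.125.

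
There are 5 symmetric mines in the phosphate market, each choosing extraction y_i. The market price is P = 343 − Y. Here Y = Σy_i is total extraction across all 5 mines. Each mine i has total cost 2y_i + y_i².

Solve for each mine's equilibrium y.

42.625

A representative mine's profit is π_i = y_i(343 − Y) − 2y_i − y_i², with Y = y_i + Σ_{j≠i} y_j.
First-order condition: 341 − 4y_i − Σ_{j≠i} y_j = 0.
Imposing symmetry (y_j = y for all j) turns Σ_{j≠i} y_j into 4y, so 341 = 8y and y = 42.625.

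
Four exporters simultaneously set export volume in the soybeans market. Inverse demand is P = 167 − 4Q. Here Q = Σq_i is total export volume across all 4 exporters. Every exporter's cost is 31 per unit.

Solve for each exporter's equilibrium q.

A representative exporter's profit is π_i = q_i(167 − 4Q) − 31q_i, with Q = q_i + Σ_{j≠i} q_j.
First-order condition: 136 − 8q_i − 4Σ_{j≠i} q_j = 0.
With identical exporters, set every q_j = q: then 136 − 8q − 12q = 0, i.e. q = 136/20 = 6.8.

6.8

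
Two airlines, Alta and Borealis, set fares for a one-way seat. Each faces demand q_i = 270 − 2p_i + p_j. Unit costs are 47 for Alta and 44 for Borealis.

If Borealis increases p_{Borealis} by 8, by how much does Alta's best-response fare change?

Alta's profit: π = (p_{Alta} − 47)(270 − 2p_{Alta} + p_{Borealis}).
∂π/∂p_{Alta} = 364 − 4p_{Alta} + p_{Borealis} = 0 ⇒ p_{Alta} = 91 + 0.25p_{Borealis}.
The reaction-function slope is 0.25, so an 8-unit rise in p_{Borealis} moves p_{Alta} by 0.25 × 8 = 2. Alta's best response rises — the actions are strategic complements.

2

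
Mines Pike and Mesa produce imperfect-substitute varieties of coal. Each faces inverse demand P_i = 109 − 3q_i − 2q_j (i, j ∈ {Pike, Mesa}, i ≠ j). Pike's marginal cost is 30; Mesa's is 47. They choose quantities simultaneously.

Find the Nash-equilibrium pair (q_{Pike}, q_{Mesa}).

Mine Pike's profit: π = q_{Pike}(109 − 3q_{Pike} − 2q_{Mesa}) − 30q_{Pike}.
∂π/∂q_{Pike} = 79 − 6q_{Pike} − 2q_{Mesa} = 0 ⇒ q_{Pike} = 79/6 − (1/3)q_{Mesa}.
Similarly q_{Mesa} = 31/3 − (1/3)q_{Pike}.
Solving the two reaction functions simultaneously: (1 − (−1/3)(−1/3))q_{Pike} = 79/6 − (1/3)·(31/3), so (8/9)q_{Pike} = 175/18 and q_{Pike} = 10.9375.
Then q_{Mesa} = 31/3 − (1/3)·10.9375 = 6.6875.

10.9375, 6.6875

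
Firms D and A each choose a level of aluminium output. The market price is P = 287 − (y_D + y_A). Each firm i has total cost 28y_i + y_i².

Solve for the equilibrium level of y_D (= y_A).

51.8

Firm D's profit: π = y_D(287 − (y_D + y_A)) − 28y_D − y_D².
∂π/∂y_D = 259 − 4y_D − y_A = 0, so y_D = 64.75 − 0.25y_A.
By symmetry y_A = y_D; substituting into the reaction function, 1.25y_D = 64.75 and y_D = 51.8.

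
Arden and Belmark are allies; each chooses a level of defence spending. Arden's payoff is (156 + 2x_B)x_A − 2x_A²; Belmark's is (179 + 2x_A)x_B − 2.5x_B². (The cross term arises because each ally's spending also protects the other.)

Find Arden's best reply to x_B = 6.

42

Expanding Arden's payoff: 156x_A + 2x_Bx_A − 2x_A².
∂π/∂x_A = 156 + 2x_B − 4x_A = 0, so x_A = 39 + 0.5x_B.
At x_B = 6: x_A = 39 + 0.5·6 = 42.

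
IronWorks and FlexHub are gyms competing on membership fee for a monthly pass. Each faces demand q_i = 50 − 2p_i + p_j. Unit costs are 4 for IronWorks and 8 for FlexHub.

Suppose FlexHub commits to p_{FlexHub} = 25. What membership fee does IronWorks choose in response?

20.75

IronWorks's profit: π = (p_{IronWorks} − 4)(50 − 2p_{IronWorks} + p_{FlexHub}).
∂π/∂p_{IronWorks} = 58 − 4p_{IronWorks} + p_{FlexHub} = 0 ⇒ p_{IronWorks} = 14.5 + 0.25p_{FlexHub}.
At p_{FlexHub} = 25: p_{IronWorks} = 14.5 + 0.25·25 = 20.75.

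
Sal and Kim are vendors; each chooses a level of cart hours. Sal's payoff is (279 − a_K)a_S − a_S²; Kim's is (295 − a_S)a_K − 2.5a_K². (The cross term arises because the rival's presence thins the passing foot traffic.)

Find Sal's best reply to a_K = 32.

123.5

Expanding Sal's payoff: 279a_S − a_Ka_S − a_S².
∂π/∂a_S = 279 − a_K − 2a_S = 0, so a_S = 139.5 − 0.5a_K.
At a_K = 32: a_S = 139.5 − 0.5·32 = 123.5.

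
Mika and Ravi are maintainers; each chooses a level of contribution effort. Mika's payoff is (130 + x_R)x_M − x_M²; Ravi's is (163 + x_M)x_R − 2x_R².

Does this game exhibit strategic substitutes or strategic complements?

strategic complements

Expanding Mika's payoff: 130x_M + x_Rx_M − x_M².
∂π/∂x_M = 130 + x_R − 2x_M = 0, so x_M = 65 + 0.5x_R.
The best-response slope dx_M/dx_R = 0.5 > 0: the reaction function is upward-sloping, so the choices are strategic complements.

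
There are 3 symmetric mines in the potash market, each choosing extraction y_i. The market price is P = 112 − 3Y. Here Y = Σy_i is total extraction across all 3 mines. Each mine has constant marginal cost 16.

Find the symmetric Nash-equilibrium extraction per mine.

A representative mine's profit is π_i = y_i(112 − 3Y) − 16y_i, with Y = y_i + Σ_{j≠i} y_j.
First-order condition: 96 − 6y_i − 3Σ_{j≠i} y_j = 0.
With identical mines, set every y_j = y: then 96 − 6y − 6y = 0, i.e. y = 96/12 = 8.

8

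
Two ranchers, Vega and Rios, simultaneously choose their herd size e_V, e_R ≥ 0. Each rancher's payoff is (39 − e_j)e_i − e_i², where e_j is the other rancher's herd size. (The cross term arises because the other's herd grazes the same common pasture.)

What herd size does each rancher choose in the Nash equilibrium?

13

Vega's payoff is (39 − e_R)e_V − e_V².
∂π/∂e_V = 39 − e_R − 2e_V = 0, so e_V = 19.5 − 0.5e_R.
By symmetry e_R = e_V; substituting into the reaction function, 1.5e_V = 19.5 and e_V = 13.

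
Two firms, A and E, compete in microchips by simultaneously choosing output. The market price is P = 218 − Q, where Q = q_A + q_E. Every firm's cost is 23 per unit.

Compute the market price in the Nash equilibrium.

Firm A's profit: π = q_A(218 − (q_A + q_E)) − 23q_A.
∂π/∂q_A = 195 − 2q_A − q_E = 0, so q_A = 97.5 − 0.5q_E.
The game is symmetric, so in equilibrium q_E = q_A: the reaction function gives 1.5q_A = 97.5, hence q_A = 65.
Equilibrium price: P = 218 − 130 = 88.

88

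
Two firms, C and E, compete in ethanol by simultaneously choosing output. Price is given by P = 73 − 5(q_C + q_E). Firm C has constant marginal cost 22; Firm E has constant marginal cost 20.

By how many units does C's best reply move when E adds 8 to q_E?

-4

Firm C's profit: π = q_C(73 − 5(q_C + q_E)) − 22q_C.
∂π/∂q_C = 51 − 10q_C − 5q_E = 0, so q_C = 5.1 − 0.5q_E.
The reaction-function slope is −0.5, so an 8-unit rise in q_E moves q_C by −0.5 × 8 = −4. C's best response falls — the actions are strategic substitutes.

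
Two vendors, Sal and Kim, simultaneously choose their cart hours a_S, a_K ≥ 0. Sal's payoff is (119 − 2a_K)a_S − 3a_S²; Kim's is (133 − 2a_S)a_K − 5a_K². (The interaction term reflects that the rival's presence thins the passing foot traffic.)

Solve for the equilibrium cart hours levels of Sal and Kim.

16.5, 10

Expanding Sal's payoff: 119a_S − 2a_Ka_S − 3a_S².
∂π/∂a_S = 119 − 2a_K − 6a_S = 0, so a_S = 119/6 − (1/3)a_K.
Likewise for Kim: a_K = 13.3 − 0.2a_S.
Substituting the second reaction function into the first: a_S = 119/6 − (1/3)(13.3 − 0.2a_S), which gives (14/15)a_S = 15.4 ⇒ a_S = 16.5.
Then a_K = 13.3 − 0.2·16.5 = 10.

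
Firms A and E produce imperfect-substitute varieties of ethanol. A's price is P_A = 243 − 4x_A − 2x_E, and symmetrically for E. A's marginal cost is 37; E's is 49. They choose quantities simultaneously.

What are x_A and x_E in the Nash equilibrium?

Firm A's profit: π = x_A(243 − 4x_A − 2x_E) − 37x_A.
∂π/∂x_A = 206 − 8x_A − 2x_E = 0 ⇒ x_A = 25.75 − 0.25x_E.
Similarly x_E = 24.25 − 0.25x_A.
Solving the two reaction functions simultaneously: (1 − (−0.25)(−0.25))x_A = 25.75 − 0.25·24.25, so 0.9375x_A = 19.6875 and x_A = 21.
Then x_E = 24.25 − 0.25·21 = 19.

21, 19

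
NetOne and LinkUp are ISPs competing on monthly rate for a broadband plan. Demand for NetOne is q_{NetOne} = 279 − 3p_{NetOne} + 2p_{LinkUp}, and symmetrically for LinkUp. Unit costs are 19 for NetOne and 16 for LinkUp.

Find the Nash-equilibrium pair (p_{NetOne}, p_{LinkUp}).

NetOne's profit: π = (p_{NetOne} − 19)(279 − 3p_{NetOne} + 2p_{LinkUp}).
∂π/∂p_{NetOne} = 336 − 6p_{NetOne} + 2p_{LinkUp} = 0 ⇒ p_{NetOne} = 56 + (1/3)p_{LinkUp}.
Similarly p_{LinkUp} = 54.5 + (1/3)p_{NetOne}.
Solving the two reaction functions simultaneously: (1 − (1/3)(1/3))p_{NetOne} = 56 + (1/3)·54.5, so (8/9)p_{NetOne} = 445/6 and p_{NetOne} = 83.4375.
Then p_{LinkUp} = 54.5 + (1/3)·83.4375 = 82.3125.

83.4375, 82.3125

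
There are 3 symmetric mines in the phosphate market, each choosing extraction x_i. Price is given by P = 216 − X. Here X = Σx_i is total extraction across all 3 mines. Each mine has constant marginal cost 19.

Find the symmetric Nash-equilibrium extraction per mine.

A representative mine's profit is π_i = x_i(216 − X) − 19x_i, with X = x_i + Σ_{j≠i} x_j.
First-order condition: 197 − 2x_i − Σ_{j≠i} x_j = 0.
Imposing symmetry (x_j = x for all j) turns Σ_{j≠i} x_j into 2x, so 197 = 4x and x = 49.25.

49.25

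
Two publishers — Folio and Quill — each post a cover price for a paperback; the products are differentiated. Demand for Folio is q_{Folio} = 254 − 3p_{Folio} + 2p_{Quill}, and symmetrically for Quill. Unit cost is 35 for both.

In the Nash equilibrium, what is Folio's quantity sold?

Folio's profit: π = (p_{Folio} − 35)(254 − 3p_{Folio} + 2p_{Quill}).
∂π/∂p_{Folio} = 359 − 6p_{Folio} + 2p_{Quill} = 0 ⇒ p_{Folio} = 359/6 + (1/3)p_{Quill}.
The game is symmetric, so in equilibrium p_{Quill} = p_{Folio}: the reaction function gives (2/3)p_{Folio} = 359/6, hence p_{Folio} = 89.75.
q_{Folio} = 254 − 3·89.75 + 2·89.75 = 164.25.

164.25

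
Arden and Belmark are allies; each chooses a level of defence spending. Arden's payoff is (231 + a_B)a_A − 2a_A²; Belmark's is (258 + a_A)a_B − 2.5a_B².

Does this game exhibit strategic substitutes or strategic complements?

Expanding Arden's payoff: 231a_A + a_Ba_A − 2a_A².
∂π/∂a_A = 231 + a_B − 4a_A = 0, so a_A = 57.75 + 0.25a_B.
The best-response slope da_A/da_B = 0.25 > 0: the reaction function is upward-sloping, so the choices are strategic complements.

strategic complements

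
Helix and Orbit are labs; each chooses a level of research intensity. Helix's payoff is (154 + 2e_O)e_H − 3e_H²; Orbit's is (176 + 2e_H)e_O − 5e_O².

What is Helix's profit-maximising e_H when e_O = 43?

Expanding Helix's payoff: 154e_H + 2e_Oe_H − 3e_H².
∂π/∂e_H = 154 + 2e_O − 6e_H = 0, so e_H = 77/3 + (1/3)e_O.
At e_O = 43: e_H = 77/3 + (1/3)·43 = 40.

40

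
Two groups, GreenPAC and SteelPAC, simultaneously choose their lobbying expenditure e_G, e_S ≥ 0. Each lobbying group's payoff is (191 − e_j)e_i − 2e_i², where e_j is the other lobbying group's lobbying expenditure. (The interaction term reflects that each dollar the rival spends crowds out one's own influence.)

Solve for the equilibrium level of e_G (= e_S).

GreenPAC's payoff is (191 − e_S)e_G − 2e_G².
∂π/∂e_G = 191 − e_S − 4e_G = 0, so e_G = 47.75 − 0.25e_S.
Setting e_G = e_S in the reaction function: e_G = 47.75 − 0.25e_G, so e_G = 47.75 / 1.25 = 38.2.

38.2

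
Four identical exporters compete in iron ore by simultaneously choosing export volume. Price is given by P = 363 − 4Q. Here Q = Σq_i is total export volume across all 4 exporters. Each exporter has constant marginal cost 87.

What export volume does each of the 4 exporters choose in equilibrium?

13.8

A representative exporter's profit is π_i = q_i(363 − 4Q) − 87q_i, with Q = q_i + Σ_{j≠i} q_j.
First-order condition: 276 − 8q_i − 4Σ_{j≠i} q_j = 0.
In a symmetric equilibrium every exporter chooses the same q, so Σ_{j≠i} q_j = 3q. The condition becomes 276 − 20q = 0, giving q = 276/20 = 13.8.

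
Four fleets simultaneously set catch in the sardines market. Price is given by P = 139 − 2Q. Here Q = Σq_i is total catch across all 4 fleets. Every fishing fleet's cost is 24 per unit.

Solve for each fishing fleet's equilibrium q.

A representative fishing fleet's profit is π_i = q_i(139 − 2Q) − 24q_i, with Q = q_i + Σ_{j≠i} q_j.
First-order condition: 115 − 4q_i − 2Σ_{j≠i} q_j = 0.
In a symmetric equilibrium every fishing fleet chooses the same q, so Σ_{j≠i} q_j = 3q. The condition becomes 115 − 10q = 0, giving q = 115/10 = 11.5.

11.5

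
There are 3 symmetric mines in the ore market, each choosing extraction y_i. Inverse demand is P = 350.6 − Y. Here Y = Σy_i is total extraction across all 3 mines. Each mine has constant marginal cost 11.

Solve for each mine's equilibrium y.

A representative mine's profit is π_i = y_i(350.6 − Y) − 11y_i, with Y = y_i + Σ_{j≠i} y_j.
First-order condition: 339.6 − 2y_i − Σ_{j≠i} y_j = 0.
Imposing symmetry (y_j = y for all j) turns Σ_{j≠i} y_j into 2y, so 339.6 = 4y and y = 84.9.

84.9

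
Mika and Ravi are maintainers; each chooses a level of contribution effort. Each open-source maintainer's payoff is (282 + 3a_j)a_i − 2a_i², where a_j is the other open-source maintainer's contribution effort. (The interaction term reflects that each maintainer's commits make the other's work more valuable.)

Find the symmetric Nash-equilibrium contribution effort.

282

Mika's payoff is (282 + 3a_R)a_M − 2a_M².
∂π/∂a_M = 282 + 3a_R − 4a_M = 0, so a_M = 70.5 + 0.75a_R.
By symmetry a_R = a_M; substituting into the reaction function, 0.25a_M = 70.5 and a_M = 282.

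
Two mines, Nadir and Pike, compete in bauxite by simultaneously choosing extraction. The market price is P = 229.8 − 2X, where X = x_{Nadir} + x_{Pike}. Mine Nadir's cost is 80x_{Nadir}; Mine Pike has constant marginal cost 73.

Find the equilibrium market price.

Mine Nadir's profit: π = x_{Nadir}(229.8 − 2(x_{Nadir} + x_{Pike})) − 80x_{Nadir}.
∂π/∂x_{Nadir} = 149.8 − 4x_{Nadir} − 2x_{Pike} = 0, so x_{Nadir} = 37.45 − 0.5x_{Pike}.
By the same steps for Pike: x_{Pike} = 39.2 − 0.5x_{Nadir}.
Solving the two reaction functions simultaneously: (1 − (−0.5)(−0.5))x_{Nadir} = 37.45 − 0.5·39.2, so 0.75x_{Nadir} = 17.85 and x_{Nadir} = 23.8.
Then x_{Pike} = 39.2 − 0.5·23.8 = 27.3.
Equilibrium price: P = 229.8 − 2·51.1 = 127.6.

127.6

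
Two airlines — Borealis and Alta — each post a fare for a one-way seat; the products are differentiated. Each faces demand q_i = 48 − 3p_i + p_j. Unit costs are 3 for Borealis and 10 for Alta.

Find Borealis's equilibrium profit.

243

Borealis's profit: π = (p_{Borealis} − 3)(48 − 3p_{Borealis} + p_{Alta}).
∂π/∂p_{Borealis} = 57 − 6p_{Borealis} + p_{Alta} = 0 ⇒ p_{Borealis} = 9.5 + (1/6)p_{Alta}.
Similarly p_{Alta} = 13 + (1/6)p_{Borealis}.
Substituting the second reaction function into the first: p_{Borealis} = 9.5 + (1/6)(13 + (1/6)p_{Borealis}), which gives (35/36)p_{Borealis} = 35/3 ⇒ p_{Borealis} = 12.
Then p_{Alta} = 13 + (1/6)·12 = 15.
q_{Borealis} = 48 − 3·12 + 15 = 27.
Profit = (12 − 3)·27 = 243.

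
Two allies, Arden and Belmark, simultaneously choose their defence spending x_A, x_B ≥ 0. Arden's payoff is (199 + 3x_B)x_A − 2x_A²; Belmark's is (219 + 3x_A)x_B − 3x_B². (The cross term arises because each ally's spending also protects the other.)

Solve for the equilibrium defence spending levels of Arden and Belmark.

123.4, 98.2

Expanding Arden's payoff: 199x_A + 3x_Bx_A − 2x_A².
∂π/∂x_A = 199 + 3x_B − 4x_A = 0, so x_A = 49.75 + 0.75x_B.
Likewise for Belmark: x_B = 36.5 + 0.5x_A.
Substituting the second reaction function into the first: x_A = 49.75 + 0.75(36.5 + 0.5x_A), which gives 0.625x_A = 77.125 ⇒ x_A = 123.4.
Then x_B = 36.5 + 0.5·123.4 = 98.2.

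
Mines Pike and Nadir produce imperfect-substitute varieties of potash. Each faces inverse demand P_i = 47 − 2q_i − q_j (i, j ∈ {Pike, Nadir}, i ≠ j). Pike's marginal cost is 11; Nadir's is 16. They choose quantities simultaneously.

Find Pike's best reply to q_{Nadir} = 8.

Mine Pike's profit: π = q_{Pike}(47 − 2q_{Pike} − q_{Nadir}) − 11q_{Pike}.
∂π/∂q_{Pike} = 36 − 4q_{Pike} − q_{Nadir} = 0 ⇒ q_{Pike} = 9 − 0.25q_{Nadir}.
At q_{Nadir} = 8: q_{Pike} = 9 − 0.25·8 = 7.

7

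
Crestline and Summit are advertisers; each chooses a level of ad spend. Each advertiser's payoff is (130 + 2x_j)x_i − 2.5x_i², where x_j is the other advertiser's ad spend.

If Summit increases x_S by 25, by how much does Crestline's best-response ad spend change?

10

Crestline's payoff is (130 + 2x_S)x_C − 2.5x_C².
∂π/∂x_C = 130 + 2x_S − 5x_C = 0, so x_C = 26 + 0.4x_S.
The reaction-function slope is 0.4, so a 25-unit rise in x_S moves x_C by 0.4 × 25 = 10. Crestline's best response rises — the actions are strategic complements.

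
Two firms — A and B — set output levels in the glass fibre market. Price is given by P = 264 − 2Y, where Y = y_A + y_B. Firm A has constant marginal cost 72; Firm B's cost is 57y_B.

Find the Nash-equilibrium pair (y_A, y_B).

Firm A's profit: π = y_A(264 − 2(y_A + y_B)) − 72y_A.
∂π/∂y_A = 192 − 4y_A − 2y_B = 0, so y_A = 48 − 0.5y_B.
By the same steps for B: y_B = 51.75 − 0.5y_A.
Solving the two reaction functions simultaneously: (1 − (−0.5)(−0.5))y_A = 48 − 0.5·51.75, so 0.75y_A = 22.125 and y_A = 29.5.
Then y_B = 51.75 − 0.5·29.5 = 37.

29.5, 37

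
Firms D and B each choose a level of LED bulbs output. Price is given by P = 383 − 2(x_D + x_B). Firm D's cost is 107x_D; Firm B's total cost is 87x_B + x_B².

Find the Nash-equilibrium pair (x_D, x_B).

53.2, 31.6

Firm D's profit: π = x_D(383 − 2(x_D + x_B)) − 107x_D.
∂π/∂x_D = 276 − 4x_D − 2x_B = 0, so x_D = 69 − 0.5x_B.
For B: ∂π/∂x_B = 296 − 6x_B − 2x_D = 0 ⇒ x_B = 148/3 − (1/3)x_D.
Substituting the second reaction function into the first: x_D = 69 − 0.5(148/3 − (1/3)x_D), which gives (5/6)x_D = 133/3 ⇒ x_D = 53.2.
Then x_B = 148/3 − (1/3)·53.2 = 31.6.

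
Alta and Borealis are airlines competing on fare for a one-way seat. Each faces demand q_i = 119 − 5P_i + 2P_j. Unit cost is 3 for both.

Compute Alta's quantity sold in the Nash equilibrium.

Alta's profit: π = (P_{Alta} − 3)(119 − 5P_{Alta} + 2P_{Borealis}).
∂π/∂P_{Alta} = 134 − 10P_{Alta} + 2P_{Borealis} = 0 ⇒ P_{Alta} = 13.4 + 0.2P_{Borealis}.
Setting P_{Alta} = P_{Borealis} in the reaction function: P_{Alta} = 13.4 + 0.2P_{Alta}, so P_{Alta} = 13.4 / 0.8 = 16.75.
q_{Alta} = 119 − 5·16.75 + 2·16.75 = 68.75.

68.75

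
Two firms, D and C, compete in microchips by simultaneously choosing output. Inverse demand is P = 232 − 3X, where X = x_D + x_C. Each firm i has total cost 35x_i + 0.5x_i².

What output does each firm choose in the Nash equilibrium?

19.7

Firm D's profit: π = x_D(232 − 3(x_D + x_C)) − 35x_D − 0.5x_D².
∂π/∂x_D = 197 − 7x_D − 3x_C = 0, so x_D = 197/7 − (3/7)x_C.
The game is symmetric, so in equilibrium x_C = x_D: the reaction function gives (10/7)x_D = 197/7, hence x_D = 19.7.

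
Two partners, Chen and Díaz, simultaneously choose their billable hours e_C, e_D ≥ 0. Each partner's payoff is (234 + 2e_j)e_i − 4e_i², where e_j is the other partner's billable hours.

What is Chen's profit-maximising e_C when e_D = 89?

51.5

Chen's payoff is (234 + 2e_D)e_C − 4e_C².
∂π/∂e_C = 234 + 2e_D − 8e_C = 0, so e_C = 29.25 + 0.25e_D.
At e_D = 89: e_C = 29.25 + 0.25·89 = 51.5.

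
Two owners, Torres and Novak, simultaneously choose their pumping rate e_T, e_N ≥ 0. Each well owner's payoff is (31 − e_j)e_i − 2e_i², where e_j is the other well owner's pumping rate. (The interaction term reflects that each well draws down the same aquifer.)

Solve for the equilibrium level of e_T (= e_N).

6.2

Torres's payoff is (31 − e_N)e_T − 2e_T².
∂π/∂e_T = 31 − e_N − 4e_T = 0, so e_T = 7.75 − 0.25e_N.
By symmetry e_N = e_T; substituting into the reaction function, 1.25e_T = 7.75 and e_T = 6.2.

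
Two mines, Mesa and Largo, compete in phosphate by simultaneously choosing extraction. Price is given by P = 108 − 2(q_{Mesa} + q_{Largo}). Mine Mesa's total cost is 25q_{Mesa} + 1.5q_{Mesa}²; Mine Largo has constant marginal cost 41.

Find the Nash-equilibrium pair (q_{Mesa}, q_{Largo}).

8.25, 12.625

Mine Mesa's profit: π = q_{Mesa}(108 − 2(q_{Mesa} + q_{Largo})) − 25q_{Mesa} − 1.5q_{Mesa}².
∂π/∂q_{Mesa} = 83 − 7q_{Mesa} − 2q_{Largo} = 0, so q_{Mesa} = 83/7 − (2/7)q_{Largo}.
For Largo: ∂π/∂q_{Largo} = 67 − 4q_{Largo} − 2q_{Mesa} = 0 ⇒ q_{Largo} = 16.75 − 0.5q_{Mesa}.
Substituting the second reaction function into the first: q_{Mesa} = 83/7 − (2/7)(16.75 − 0.5q_{Mesa}), which gives (6/7)q_{Mesa} = 99/14 ⇒ q_{Mesa} = 8.25.
Then q_{Largo} = 16.75 − 0.5·8.25 = 12.625.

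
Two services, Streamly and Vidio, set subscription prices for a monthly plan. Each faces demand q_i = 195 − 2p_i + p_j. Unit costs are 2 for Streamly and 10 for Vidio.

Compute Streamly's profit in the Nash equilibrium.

8554.32

Streamly's profit: π = (p_{Streamly} − 2)(195 − 2p_{Streamly} + p_{Vidio}).
∂π/∂p_{Streamly} = 199 − 4p_{Streamly} + p_{Vidio} = 0 ⇒ p_{Streamly} = 49.75 + 0.25p_{Vidio}.
Similarly p_{Vidio} = 53.75 + 0.25p_{Streamly}.
Substituting the second reaction function into the first: p_{Streamly} = 49.75 + 0.25(53.75 + 0.25p_{Streamly}), which gives 0.9375p_{Streamly} = 63.1875 ⇒ p_{Streamly} = 67.4.
Then p_{Vidio} = 53.75 + 0.25·67.4 = 70.6.
q_{Streamly} = 195 − 2·67.4 + 70.6 = 130.8.
Profit = (67.4 − 2)·130.8 = 8554.32.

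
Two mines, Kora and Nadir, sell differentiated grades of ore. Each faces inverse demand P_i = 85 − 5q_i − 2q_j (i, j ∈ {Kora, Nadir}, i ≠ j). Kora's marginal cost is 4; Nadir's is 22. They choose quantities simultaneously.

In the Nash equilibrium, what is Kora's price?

39.625

Mine Kora's profit: π = q_{Kora}(85 − 5q_{Kora} − 2q_{Nadir}) − 4q_{Kora}.
∂π/∂q_{Kora} = 81 − 10q_{Kora} − 2q_{Nadir} = 0 ⇒ q_{Kora} = 8.1 − 0.2q_{Nadir}.
Similarly q_{Nadir} = 6.3 − 0.2q_{Kora}.
Substituting the second reaction function into the first: q_{Kora} = 8.1 − 0.2(6.3 − 0.2q_{Kora}), which gives 0.96q_{Kora} = 6.84 ⇒ q_{Kora} = 7.125.
Then q_{Nadir} = 6.3 − 0.2·7.125 = 4.875.
P_{Kora} = 85 − 5·7.125 − 2·4.875 = 39.625.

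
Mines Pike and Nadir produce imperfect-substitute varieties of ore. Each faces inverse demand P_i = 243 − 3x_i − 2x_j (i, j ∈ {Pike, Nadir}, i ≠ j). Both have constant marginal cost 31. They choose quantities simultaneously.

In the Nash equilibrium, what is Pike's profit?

Mine Pike's profit: π = x_{Pike}(243 − 3x_{Pike} − 2x_{Nadir}) − 31x_{Pike}.
∂π/∂x_{Pike} = 212 − 6x_{Pike} − 2x_{Nadir} = 0 ⇒ x_{Pike} = 106/3 − (1/3)x_{Nadir}.
Setting x_{Pike} = x_{Nadir} in the reaction function: x_{Pike} = 106/3 − (1/3)x_{Pike}, so x_{Pike} = (106/3) / (4/3) = 26.5.
P_{Pike} = 243 − 3·26.5 − 2·26.5 = 110.5.
Profit = (110.5 − 31)·26.5 = 2106.75.

2106.75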